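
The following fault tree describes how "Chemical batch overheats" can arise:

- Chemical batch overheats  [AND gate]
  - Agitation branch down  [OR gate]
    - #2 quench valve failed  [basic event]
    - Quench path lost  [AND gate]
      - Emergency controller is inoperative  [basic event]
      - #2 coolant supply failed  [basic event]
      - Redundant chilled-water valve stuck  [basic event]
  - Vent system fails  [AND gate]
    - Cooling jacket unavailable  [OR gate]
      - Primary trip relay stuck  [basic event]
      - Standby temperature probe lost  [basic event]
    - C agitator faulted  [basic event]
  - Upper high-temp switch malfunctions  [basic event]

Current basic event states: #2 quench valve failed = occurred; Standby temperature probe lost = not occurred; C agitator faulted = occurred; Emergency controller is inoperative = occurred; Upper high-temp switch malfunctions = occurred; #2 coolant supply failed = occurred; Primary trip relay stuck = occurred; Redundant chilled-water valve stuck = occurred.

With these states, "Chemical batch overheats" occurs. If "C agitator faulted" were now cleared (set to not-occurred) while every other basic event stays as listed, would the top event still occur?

Counterfactual: set "C agitator faulted" to not occurred.
Quench path lost [AND]: Emergency controller is inoperative=occurs, #2 coolant supply failed=occurs, Redundant chilled-water valve stuck=occurs → all inputs occur → occurs.
Agitation branch down [OR]: #2 quench valve failed=occurs, Quench path lost=occurs → at least one input occurs → occurs.
Cooling jacket unavailable [OR]: Primary trip relay stuck=occurs, Standby temperature probe lost=not → at least one input occurs → occurs.
Vent system fails [AND]: Cooling jacket unavailable=occurs, C agitator faulted=not → not all inputs occur → does not occur.
Chemical batch overheats [AND]: Agitation branch down=occurs, Vent system fails=not, Upper high-temp switch malfunctions=occurs → not all inputs occur → does not occur.

No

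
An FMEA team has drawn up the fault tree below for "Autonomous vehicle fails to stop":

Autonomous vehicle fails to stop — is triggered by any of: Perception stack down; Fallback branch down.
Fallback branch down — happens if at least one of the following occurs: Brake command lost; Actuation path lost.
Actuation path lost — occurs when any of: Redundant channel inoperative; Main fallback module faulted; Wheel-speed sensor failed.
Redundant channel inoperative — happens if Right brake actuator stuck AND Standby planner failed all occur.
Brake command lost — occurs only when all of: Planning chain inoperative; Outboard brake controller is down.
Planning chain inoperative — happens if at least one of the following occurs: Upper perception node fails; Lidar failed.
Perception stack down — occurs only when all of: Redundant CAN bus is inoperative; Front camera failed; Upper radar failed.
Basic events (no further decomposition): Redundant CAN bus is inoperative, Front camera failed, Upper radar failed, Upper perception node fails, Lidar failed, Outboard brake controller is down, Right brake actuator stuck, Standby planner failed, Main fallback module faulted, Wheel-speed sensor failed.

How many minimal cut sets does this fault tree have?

Perception stack down [AND]: one cut set from each child combined → 1 × 1 × 1 = 1 cut set(s).
Planning chain inoperative [OR]: union of children's cut sets → 2 cut set(s).
Brake command lost [AND]: one cut set from each child combined → 2 × 1 = 2 cut set(s).
Redundant channel inoperative [AND]: one cut set from each child combined → 1 × 1 = 1 cut set(s).
Actuation path lost [OR]: union of children's cut sets → 3 cut set(s).
Fallback branch down [OR]: union of children's cut sets → 5 cut set(s).
Autonomous vehicle fails to stop [OR]: union of children's cut sets → 6 cut set(s).
Minimal cut sets: {Front camera failed, Redundant CAN bus is inoperative, Upper radar failed}; {Outboard brake controller is down, Upper perception node fails}; {Lidar failed, Outboard brake controller is down}; {Right brake actuator stuck, Standby planner failed}; {Main fallback module faulted}; {Wheel-speed sensor failed}.

6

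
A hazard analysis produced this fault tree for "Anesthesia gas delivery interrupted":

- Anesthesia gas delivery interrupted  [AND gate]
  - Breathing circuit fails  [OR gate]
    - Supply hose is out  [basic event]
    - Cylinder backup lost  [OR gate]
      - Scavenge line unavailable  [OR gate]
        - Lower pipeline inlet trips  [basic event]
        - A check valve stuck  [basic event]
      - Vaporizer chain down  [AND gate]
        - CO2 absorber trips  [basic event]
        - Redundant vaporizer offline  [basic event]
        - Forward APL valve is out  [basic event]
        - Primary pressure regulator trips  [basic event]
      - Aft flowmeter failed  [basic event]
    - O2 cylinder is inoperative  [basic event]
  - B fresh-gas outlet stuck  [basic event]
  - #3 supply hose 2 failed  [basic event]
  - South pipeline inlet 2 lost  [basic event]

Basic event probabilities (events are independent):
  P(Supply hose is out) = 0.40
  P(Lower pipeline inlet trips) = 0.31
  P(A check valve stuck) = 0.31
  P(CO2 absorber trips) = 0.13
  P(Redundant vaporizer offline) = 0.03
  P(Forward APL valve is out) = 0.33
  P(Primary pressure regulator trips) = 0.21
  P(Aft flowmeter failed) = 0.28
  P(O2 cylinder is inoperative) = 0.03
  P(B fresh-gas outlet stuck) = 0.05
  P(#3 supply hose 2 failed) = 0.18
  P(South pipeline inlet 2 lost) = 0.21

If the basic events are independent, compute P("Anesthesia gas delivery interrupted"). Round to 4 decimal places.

0.0015

P(Scavenge line unavailable) [OR] = 1 − (1−0.31) × (1−0.31) = 0.523900
P(Vaporizer chain down) [AND] = 0.13 × 0.03 × 0.33 × 0.21 = 0.000270
P(Cylinder backup lost) [OR] = 1 − (1−0.523900) × (1−0.000270) × (1−0.28) = 0.657301
P(Breathing circuit fails) [OR] = 1 − (1−0.40) × (1−0.657301) × (1−0.03) = 0.800549
P(Anesthesia gas delivery interrupted) [AND] = 0.800549 × 0.05 × 0.18 × 0.21 = 0.001513
Rounded to 4 decimal places: P(Anesthesia gas delivery interrupted) ≈ 0.0015.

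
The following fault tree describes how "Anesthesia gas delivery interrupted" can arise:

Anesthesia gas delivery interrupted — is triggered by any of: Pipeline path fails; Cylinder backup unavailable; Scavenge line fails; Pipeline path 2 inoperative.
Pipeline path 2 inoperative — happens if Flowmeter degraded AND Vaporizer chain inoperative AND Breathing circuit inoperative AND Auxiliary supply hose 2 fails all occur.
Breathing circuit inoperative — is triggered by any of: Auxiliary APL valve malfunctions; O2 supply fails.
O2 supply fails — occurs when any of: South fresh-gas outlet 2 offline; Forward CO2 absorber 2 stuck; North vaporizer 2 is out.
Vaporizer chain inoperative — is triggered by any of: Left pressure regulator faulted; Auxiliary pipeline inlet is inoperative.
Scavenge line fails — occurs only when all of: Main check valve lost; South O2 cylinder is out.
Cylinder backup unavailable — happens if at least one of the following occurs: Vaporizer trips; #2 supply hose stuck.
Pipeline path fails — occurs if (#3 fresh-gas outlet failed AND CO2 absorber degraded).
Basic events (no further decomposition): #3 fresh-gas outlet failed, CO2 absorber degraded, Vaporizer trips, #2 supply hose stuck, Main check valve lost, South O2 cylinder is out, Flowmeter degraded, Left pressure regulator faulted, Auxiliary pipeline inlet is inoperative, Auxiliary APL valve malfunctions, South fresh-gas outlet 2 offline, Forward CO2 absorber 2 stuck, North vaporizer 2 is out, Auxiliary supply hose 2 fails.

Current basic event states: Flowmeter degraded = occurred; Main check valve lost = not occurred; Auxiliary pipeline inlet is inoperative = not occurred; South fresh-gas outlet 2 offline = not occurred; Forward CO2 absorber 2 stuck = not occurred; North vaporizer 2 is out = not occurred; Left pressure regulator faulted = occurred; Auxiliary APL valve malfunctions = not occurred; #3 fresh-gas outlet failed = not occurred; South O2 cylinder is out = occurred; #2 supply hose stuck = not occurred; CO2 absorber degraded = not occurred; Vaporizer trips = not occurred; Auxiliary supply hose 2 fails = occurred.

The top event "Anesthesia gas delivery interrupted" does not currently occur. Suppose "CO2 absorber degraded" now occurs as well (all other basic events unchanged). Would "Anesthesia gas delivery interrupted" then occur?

Counterfactual: set "CO2 absorber degraded" to occurred.
Pipeline path fails [AND]: #3 fresh-gas outlet failed=not, CO2 absorber degraded=occurs → not all inputs occur → does not occur.
Cylinder backup unavailable [OR]: Vaporizer trips=not, #2 supply hose stuck=not → no input occurs → does not occur.
Scavenge line fails [AND]: Main check valve lost=not, South O2 cylinder is out=occurs → not all inputs occur → does not occur.
Vaporizer chain inoperative [OR]: Left pressure regulator faulted=occurs, Auxiliary pipeline inlet is inoperative=not → at least one input occurs → occurs.
O2 supply fails [OR]: South fresh-gas outlet 2 offline=not, Forward CO2 absorber 2 stuck=not, North vaporizer 2 is out=not → no input occurs → does not occur.
Breathing circuit inoperative [OR]: Auxiliary APL valve malfunctions=not, O2 supply fails=not → no input occurs → does not occur.
Pipeline path 2 inoperative [AND]: Flowmeter degraded=occurs, Vaporizer chain inoperative=occurs, Breathing circuit inoperative=not, Auxiliary supply hose 2 fails=occurs → not all inputs occur → does not occur.
Anesthesia gas delivery interrupted [OR]: Pipeline path fails=not, Cylinder backup unavailable=not, Scavenge line fails=not, Pipeline path 2 inoperative=not → no input occurs → does not occur.

No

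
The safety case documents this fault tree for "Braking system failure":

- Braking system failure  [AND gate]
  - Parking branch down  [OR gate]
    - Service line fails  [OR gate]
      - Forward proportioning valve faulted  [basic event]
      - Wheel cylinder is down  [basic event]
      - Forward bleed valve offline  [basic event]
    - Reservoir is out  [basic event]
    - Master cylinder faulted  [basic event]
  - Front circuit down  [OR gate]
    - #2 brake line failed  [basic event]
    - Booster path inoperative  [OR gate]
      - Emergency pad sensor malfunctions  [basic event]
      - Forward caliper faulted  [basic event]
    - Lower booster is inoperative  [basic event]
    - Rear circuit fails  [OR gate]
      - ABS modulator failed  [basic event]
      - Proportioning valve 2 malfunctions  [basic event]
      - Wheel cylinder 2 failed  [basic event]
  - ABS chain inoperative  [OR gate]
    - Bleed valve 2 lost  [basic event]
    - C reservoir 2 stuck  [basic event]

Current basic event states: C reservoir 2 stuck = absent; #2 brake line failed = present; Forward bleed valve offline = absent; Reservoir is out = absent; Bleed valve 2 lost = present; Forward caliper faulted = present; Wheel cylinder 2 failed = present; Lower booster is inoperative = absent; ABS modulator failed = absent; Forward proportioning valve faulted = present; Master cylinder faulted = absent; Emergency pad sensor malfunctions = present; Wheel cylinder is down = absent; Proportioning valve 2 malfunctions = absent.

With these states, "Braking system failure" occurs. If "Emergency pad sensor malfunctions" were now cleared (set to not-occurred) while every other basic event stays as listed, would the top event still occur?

Counterfactual: set "Emergency pad sensor malfunctions" to not occurred.
Service line fails [OR]: Forward proportioning valve faulted=occurs, Wheel cylinder is down=not, Forward bleed valve offline=not → at least one input occurs → occurs.
Parking branch down [OR]: Service line fails=occurs, Reservoir is out=not, Master cylinder faulted=not → at least one input occurs → occurs.
Booster path inoperative [OR]: Emergency pad sensor malfunctions=not, Forward caliper faulted=occurs → at least one input occurs → occurs.
Rear circuit fails [OR]: ABS modulator failed=not, Proportioning valve 2 malfunctions=not, Wheel cylinder 2 failed=occurs → at least one input occurs → occurs.
Front circuit down [OR]: #2 brake line failed=occurs, Booster path inoperative=occurs, Lower booster is inoperative=not, Rear circuit fails=occurs → at least one input occurs → occurs.
ABS chain inoperative [OR]: Bleed valve 2 lost=occurs, C reservoir 2 stuck=not → at least one input occurs → occurs.
Braking system failure [AND]: Parking branch down=occurs, Front circuit down=occurs, ABS chain inoperative=occurs → all inputs occur → occurs.

Yes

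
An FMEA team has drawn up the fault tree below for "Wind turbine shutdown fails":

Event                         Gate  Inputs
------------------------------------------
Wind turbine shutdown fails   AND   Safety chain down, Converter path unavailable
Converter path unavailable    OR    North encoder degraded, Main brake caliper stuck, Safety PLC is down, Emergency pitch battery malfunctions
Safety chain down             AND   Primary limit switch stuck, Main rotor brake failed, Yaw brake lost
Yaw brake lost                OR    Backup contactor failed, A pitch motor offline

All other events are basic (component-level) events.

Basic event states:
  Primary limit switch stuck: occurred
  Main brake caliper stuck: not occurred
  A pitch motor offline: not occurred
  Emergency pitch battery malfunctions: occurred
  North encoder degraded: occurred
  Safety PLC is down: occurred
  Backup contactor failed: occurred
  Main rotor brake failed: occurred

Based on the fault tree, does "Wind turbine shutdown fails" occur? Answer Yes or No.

Yaw brake lost [OR]: Backup contactor failed=occurs, A pitch motor offline=not → at least one input occurs → occurs.
Safety chain down [AND]: Primary limit switch stuck=occurs, Main rotor brake failed=occurs, Yaw brake lost=occurs → all inputs occur → occurs.
Converter path unavailable [OR]: North encoder degraded=occurs, Main brake caliper stuck=not, Safety PLC is down=occurs, Emergency pitch battery malfunctions=occurs → at least one input occurs → occurs.
Wind turbine shutdown fails [AND]: Safety chain down=occurs, Converter path unavailable=occurs → all inputs occur → occurs.

Yes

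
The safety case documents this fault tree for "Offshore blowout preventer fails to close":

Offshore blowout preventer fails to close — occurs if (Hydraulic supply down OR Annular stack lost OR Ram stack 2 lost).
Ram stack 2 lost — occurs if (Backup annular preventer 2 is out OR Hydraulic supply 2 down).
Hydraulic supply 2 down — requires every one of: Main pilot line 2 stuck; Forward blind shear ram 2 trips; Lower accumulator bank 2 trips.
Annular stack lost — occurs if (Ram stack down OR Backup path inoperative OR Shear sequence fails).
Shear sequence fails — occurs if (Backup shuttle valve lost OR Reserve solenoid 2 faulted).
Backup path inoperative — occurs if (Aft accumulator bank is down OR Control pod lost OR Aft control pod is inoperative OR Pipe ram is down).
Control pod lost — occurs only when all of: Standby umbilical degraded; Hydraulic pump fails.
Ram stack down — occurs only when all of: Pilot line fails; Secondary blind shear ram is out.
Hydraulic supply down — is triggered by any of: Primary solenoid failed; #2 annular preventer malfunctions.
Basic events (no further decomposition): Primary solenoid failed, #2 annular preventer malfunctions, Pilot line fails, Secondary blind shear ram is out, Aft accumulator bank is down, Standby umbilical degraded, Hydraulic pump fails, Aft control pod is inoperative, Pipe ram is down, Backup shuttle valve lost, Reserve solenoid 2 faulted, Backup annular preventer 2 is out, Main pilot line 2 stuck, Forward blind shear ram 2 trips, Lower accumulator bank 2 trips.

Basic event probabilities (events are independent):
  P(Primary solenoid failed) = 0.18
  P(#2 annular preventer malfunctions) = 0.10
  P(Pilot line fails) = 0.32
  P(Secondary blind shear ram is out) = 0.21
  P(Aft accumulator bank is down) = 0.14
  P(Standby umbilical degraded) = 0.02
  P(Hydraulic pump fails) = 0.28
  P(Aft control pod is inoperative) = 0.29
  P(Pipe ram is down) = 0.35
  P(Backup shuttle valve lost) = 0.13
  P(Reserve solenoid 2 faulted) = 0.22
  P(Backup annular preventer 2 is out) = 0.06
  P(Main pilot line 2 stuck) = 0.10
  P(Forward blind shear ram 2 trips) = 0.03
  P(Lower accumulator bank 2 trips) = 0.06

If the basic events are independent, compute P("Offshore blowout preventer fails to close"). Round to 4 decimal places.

P(Hydraulic supply down) [OR] = 1 − (1−0.18) × (1−0.10) = 0.262000
P(Ram stack down) [AND] = 0.32 × 0.21 = 0.067200
P(Control pod lost) [AND] = 0.02 × 0.28 = 0.005600
P(Backup path inoperative) [OR] = 1 − (1−0.14) × (1−0.005600) × (1−0.29) × (1−0.35) = 0.605333
P(Shear sequence fails) [OR] = 1 − (1−0.13) × (1−0.22) = 0.321400
P(Annular stack lost) [OR] = 1 − (1−0.067200) × (1−0.605333) × (1−0.321400) = 0.750177
P(Hydraulic supply 2 down) [AND] = 0.10 × 0.03 × 0.06 = 0.000180
P(Ram stack 2 lost) [OR] = 1 − (1−0.06) × (1−0.000180) = 0.060169
P(Offshore blowout preventer fails to close) [OR] = 1 − (1−0.262000) × (1−0.750177) × (1−0.060169) = 0.826724
Rounded to 4 decimal places: P(Offshore blowout preventer fails to close) ≈ 0.8267.

0.8267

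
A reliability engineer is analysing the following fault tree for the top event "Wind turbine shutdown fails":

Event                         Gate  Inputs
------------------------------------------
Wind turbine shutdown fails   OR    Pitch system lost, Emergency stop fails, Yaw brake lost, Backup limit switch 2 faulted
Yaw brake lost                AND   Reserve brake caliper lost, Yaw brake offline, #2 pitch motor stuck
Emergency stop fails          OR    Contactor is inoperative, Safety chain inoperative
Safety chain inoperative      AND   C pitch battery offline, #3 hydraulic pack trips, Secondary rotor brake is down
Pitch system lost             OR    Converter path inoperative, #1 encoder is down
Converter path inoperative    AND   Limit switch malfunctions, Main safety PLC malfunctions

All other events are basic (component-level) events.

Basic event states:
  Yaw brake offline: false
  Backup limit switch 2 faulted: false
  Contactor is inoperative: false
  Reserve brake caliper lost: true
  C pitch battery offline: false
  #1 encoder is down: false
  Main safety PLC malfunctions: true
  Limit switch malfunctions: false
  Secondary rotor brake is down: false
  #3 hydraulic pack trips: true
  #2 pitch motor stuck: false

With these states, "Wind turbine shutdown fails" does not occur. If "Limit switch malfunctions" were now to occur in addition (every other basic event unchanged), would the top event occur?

Counterfactual: set "Limit switch malfunctions" to occurred.
Converter path inoperative [AND]: Limit switch malfunctions=occurs, Main safety PLC malfunctions=occurs → all inputs occur → occurs.
Pitch system lost [OR]: Converter path inoperative=occurs, #1 encoder is down=not → at least one input occurs → occurs.
Safety chain inoperative [AND]: C pitch battery offline=not, #3 hydraulic pack trips=occurs, Secondary rotor brake is down=not → not all inputs occur → does not occur.
Emergency stop fails [OR]: Contactor is inoperative=not, Safety chain inoperative=not → no input occurs → does not occur.
Yaw brake lost [AND]: Reserve brake caliper lost=occurs, Yaw brake offline=not, #2 pitch motor stuck=not → not all inputs occur → does not occur.
Wind turbine shutdown fails [OR]: Pitch system lost=occurs, Emergency stop fails=not, Yaw brake lost=not, Backup limit switch 2 faulted=not → at least one input occurs → occurs.

Yes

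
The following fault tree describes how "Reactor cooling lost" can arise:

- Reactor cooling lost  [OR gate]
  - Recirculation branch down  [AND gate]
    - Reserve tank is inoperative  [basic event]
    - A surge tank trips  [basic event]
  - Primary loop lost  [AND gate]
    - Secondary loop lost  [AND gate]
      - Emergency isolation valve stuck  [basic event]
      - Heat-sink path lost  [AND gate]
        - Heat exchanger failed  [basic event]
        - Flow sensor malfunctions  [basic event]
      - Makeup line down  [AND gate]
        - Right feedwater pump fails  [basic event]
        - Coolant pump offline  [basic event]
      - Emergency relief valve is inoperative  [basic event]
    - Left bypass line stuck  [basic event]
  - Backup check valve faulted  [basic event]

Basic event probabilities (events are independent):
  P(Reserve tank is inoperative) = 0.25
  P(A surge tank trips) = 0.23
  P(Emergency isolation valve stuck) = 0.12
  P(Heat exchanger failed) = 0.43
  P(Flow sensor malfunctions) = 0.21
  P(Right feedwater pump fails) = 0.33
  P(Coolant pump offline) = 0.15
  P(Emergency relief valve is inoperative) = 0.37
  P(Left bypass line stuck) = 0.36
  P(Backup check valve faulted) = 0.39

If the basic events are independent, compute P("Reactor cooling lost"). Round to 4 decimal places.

P(Recirculation branch down) [AND] = 0.25 × 0.23 = 0.057500
P(Heat-sink path lost) [AND] = 0.43 × 0.21 = 0.090300
P(Makeup line down) [AND] = 0.33 × 0.15 = 0.049500
P(Secondary loop lost) [AND] = 0.12 × 0.090300 × 0.049500 × 0.37 = 0.000198
P(Primary loop lost) [AND] = 0.000198 × 0.36 = 0.000071
P(Reactor cooling lost) [OR] = 1 − (1−0.057500) × (1−0.000071) × (1−0.39) = 0.425116
Rounded to 4 decimal places: P(Reactor cooling lost) ≈ 0.4251.

0.4251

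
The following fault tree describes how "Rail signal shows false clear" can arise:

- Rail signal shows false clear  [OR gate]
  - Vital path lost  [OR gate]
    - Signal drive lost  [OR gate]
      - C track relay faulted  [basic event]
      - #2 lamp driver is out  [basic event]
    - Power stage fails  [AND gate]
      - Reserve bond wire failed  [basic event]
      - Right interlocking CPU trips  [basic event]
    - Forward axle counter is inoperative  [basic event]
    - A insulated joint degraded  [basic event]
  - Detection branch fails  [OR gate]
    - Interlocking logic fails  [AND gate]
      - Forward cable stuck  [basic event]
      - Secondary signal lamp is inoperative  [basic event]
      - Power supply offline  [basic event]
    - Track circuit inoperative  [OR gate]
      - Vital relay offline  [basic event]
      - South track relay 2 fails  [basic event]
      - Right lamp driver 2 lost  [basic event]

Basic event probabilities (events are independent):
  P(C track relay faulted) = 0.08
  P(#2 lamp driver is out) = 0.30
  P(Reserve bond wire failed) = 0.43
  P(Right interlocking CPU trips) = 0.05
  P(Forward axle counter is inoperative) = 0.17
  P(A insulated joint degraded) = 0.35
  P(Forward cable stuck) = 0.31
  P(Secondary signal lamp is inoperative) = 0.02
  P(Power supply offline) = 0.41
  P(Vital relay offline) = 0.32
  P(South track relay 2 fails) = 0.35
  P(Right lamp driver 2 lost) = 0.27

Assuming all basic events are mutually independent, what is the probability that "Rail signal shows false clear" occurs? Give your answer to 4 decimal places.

P(Signal drive lost) [OR] = 1 − (1−0.08) × (1−0.30) = 0.356000
P(Power stage fails) [AND] = 0.43 × 0.05 = 0.021500
P(Vital path lost) [OR] = 1 − (1−0.356000) × (1−0.021500) × (1−0.17) × (1−0.35) = 0.660032
P(Interlocking logic fails) [AND] = 0.31 × 0.02 × 0.41 = 0.002542
P(Track circuit inoperative) [OR] = 1 − (1−0.32) × (1−0.35) × (1−0.27) = 0.677340
P(Detection branch fails) [OR] = 1 − (1−0.002542) × (1−0.677340) = 0.678160
P(Rail signal shows false clear) [OR] = 1 − (1−0.660032) × (1−0.678160) = 0.890585
Rounded to 4 decimal places: P(Rail signal shows false clear) ≈ 0.8906.

0.8906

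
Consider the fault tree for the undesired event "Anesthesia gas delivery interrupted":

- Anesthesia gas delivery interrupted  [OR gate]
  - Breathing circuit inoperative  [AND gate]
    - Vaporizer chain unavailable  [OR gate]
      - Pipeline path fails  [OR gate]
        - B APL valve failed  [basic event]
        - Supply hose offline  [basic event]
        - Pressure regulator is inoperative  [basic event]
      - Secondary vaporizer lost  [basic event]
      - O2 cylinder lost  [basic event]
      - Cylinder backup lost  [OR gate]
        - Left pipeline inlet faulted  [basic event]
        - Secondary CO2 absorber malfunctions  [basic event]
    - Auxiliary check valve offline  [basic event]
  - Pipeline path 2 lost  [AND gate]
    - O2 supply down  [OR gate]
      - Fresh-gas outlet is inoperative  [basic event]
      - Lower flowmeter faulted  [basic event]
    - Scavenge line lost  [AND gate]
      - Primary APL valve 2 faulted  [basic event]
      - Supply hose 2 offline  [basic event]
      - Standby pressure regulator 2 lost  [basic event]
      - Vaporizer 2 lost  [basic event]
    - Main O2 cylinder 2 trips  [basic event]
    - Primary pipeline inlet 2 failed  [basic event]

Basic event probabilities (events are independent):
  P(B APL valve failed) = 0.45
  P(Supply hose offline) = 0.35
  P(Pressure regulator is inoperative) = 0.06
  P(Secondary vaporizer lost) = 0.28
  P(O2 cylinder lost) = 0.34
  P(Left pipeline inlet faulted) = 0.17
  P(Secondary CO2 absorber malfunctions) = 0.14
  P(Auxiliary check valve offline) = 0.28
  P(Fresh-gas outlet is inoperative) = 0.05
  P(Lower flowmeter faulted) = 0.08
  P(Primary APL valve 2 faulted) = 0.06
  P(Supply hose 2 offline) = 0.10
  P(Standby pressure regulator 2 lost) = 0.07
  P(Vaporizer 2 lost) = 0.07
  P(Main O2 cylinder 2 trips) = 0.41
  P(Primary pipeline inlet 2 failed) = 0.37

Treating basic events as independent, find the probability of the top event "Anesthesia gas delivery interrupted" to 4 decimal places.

0.2481

P(Pipeline path fails) [OR] = 1 − (1−0.45) × (1−0.35) × (1−0.06) = 0.663950
P(Cylinder backup lost) [OR] = 1 − (1−0.17) × (1−0.14) = 0.286200
P(Vaporizer chain unavailable) [OR] = 1 − (1−0.663950) × (1−0.28) × (1−0.34) × (1−0.286200) = 0.886013
P(Breathing circuit inoperative) [AND] = 0.886013 × 0.28 = 0.248084
P(O2 supply down) [OR] = 1 − (1−0.05) × (1−0.08) = 0.126000
P(Scavenge line lost) [AND] = 0.06 × 0.10 × 0.07 × 0.07 = 0.000029
P(Pipeline path 2 lost) [AND] = 0.126000 × 0.000029 × 0.41 × 0.37 = 0.000001
P(Anesthesia gas delivery interrupted) [OR] = 1 − (1−0.248084) × (1−0.000001) = 0.248085
Rounded to 4 decimal places: P(Anesthesia gas delivery interrupted) ≈ 0.2481.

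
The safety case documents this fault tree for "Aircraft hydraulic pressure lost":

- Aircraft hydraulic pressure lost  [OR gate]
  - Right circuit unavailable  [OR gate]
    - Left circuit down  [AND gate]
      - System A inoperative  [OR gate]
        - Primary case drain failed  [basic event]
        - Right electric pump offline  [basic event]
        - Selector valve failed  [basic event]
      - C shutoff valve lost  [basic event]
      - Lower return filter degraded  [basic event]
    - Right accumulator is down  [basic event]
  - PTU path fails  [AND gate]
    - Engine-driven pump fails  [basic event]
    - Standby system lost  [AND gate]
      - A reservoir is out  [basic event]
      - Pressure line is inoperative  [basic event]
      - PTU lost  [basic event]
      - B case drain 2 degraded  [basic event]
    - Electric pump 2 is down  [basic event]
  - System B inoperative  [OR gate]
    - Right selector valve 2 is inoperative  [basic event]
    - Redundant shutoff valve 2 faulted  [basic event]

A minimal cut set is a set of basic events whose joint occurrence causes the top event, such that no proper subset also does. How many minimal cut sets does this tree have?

7

System A inoperative [OR]: union of children's cut sets → 3 cut set(s).
Left circuit down [AND]: one cut set from each child combined → 3 × 1 × 1 = 3 cut set(s).
Right circuit unavailable [OR]: union of children's cut sets → 4 cut set(s).
Standby system lost [AND]: one cut set from each child combined → 1 × 1 × 1 × 1 = 1 cut set(s).
PTU path fails [AND]: one cut set from each child combined → 1 × 1 × 1 = 1 cut set(s).
System B inoperative [OR]: union of children's cut sets → 2 cut set(s).
Aircraft hydraulic pressure lost [OR]: union of children's cut sets → 7 cut set(s).
Minimal cut sets: {C shutoff valve lost, Lower return filter degraded, Primary case drain failed}; {C shutoff valve lost, Lower return filter degraded, Right electric pump offline}; {C shutoff valve lost, Lower return filter degraded, Selector valve failed}; {Right accumulator is down}; {A reservoir is out, B case drain 2 degraded, Electric pump 2 is down, Engine-driven pump fails, PTU lost, Pressure line is inoperative}; {Right selector valve 2 is inoperative}; {Redundant shutoff valve 2 faulted}.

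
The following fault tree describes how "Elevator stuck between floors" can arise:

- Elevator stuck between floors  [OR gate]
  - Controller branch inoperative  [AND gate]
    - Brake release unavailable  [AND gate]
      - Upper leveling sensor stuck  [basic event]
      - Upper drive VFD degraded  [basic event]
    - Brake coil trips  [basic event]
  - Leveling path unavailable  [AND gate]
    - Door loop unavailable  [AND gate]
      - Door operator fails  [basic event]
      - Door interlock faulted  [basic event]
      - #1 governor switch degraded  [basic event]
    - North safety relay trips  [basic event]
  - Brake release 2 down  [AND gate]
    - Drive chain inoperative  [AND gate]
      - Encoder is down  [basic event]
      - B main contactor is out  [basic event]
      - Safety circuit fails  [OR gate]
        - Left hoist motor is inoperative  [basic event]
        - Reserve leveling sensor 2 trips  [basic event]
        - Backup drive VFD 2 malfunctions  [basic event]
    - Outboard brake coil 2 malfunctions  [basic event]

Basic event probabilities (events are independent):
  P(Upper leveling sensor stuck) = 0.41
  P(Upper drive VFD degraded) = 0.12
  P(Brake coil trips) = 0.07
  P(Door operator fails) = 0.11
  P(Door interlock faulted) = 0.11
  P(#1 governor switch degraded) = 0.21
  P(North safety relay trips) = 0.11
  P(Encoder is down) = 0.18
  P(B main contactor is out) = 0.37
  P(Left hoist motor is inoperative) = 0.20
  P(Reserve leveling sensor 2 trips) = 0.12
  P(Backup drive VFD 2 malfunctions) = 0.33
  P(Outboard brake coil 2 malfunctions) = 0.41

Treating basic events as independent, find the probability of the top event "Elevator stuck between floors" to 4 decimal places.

P(Brake release unavailable) [AND] = 0.41 × 0.12 = 0.049200
P(Controller branch inoperative) [AND] = 0.049200 × 0.07 = 0.003444
P(Door loop unavailable) [AND] = 0.11 × 0.11 × 0.21 = 0.002541
P(Leveling path unavailable) [AND] = 0.002541 × 0.11 = 0.000280
P(Safety circuit fails) [OR] = 1 − (1−0.20) × (1−0.12) × (1−0.33) = 0.528320
P(Drive chain inoperative) [AND] = 0.18 × 0.37 × 0.528320 = 0.035186
P(Brake release 2 down) [AND] = 0.035186 × 0.41 = 0.014426
P(Elevator stuck between floors) [OR] = 1 − (1−0.003444) × (1−0.000280) × (1−0.014426) = 0.018095
Rounded to 4 decimal places: P(Elevator stuck between floors) ≈ 0.0181.

0.0181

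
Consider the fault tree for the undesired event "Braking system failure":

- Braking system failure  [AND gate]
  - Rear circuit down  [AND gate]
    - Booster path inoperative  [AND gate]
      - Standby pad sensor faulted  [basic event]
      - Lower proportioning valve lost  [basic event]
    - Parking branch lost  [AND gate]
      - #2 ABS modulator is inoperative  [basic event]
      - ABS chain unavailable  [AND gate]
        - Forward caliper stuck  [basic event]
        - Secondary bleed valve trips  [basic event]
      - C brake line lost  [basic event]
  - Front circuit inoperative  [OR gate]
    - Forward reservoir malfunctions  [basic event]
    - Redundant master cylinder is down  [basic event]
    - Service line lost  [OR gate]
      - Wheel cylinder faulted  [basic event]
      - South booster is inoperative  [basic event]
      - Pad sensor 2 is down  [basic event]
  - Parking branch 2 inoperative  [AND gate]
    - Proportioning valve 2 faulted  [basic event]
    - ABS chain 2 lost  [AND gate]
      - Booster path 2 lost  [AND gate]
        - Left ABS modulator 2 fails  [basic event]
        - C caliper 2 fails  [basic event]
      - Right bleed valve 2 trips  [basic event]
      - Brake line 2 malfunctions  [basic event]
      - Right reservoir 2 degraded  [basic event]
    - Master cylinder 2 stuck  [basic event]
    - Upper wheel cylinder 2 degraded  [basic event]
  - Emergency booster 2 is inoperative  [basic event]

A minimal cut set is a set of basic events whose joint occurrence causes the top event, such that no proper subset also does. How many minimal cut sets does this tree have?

Booster path inoperative [AND]: one cut set from each child combined → 1 × 1 = 1 cut set(s).
ABS chain unavailable [AND]: one cut set from each child combined → 1 × 1 = 1 cut set(s).
Parking branch lost [AND]: one cut set from each child combined → 1 × 1 × 1 = 1 cut set(s).
Rear circuit down [AND]: one cut set from each child combined → 1 × 1 = 1 cut set(s).
Service line lost [OR]: union of children's cut sets → 3 cut set(s).
Front circuit inoperative [OR]: union of children's cut sets → 5 cut set(s).
Booster path 2 lost [AND]: one cut set from each child combined → 1 × 1 = 1 cut set(s).
ABS chain 2 lost [AND]: one cut set from each child combined → 1 × 1 × 1 × 1 = 1 cut set(s).
Parking branch 2 inoperative [AND]: one cut set from each child combined → 1 × 1 × 1 × 1 = 1 cut set(s).
Braking system failure [AND]: one cut set from each child combined → 1 × 5 × 1 × 1 = 5 cut set(s).
Minimal cut sets: {#2 ABS modulator is inoperative, Brake line 2 malfunctions, C brake line lost, C caliper 2 fails, Emergency booster 2 is inoperative, Forward caliper stuck, Forward reservoir malfunctions, Left ABS modulator 2 fails, Lower proportioning valve lost, Master cylinder 2 stuck, Proportioning valve 2 faulted, Right bleed valve 2 trips, Right reservoir 2 degraded, Secondary bleed valve trips, Standby pad sensor faulted, Upper wheel cylinder 2 degraded}; {#2 ABS modulator is inoperative, Brake line 2 malfunctions, C brake line lost, C caliper 2 fails, Emergency booster 2 is inoperative, Forward caliper stuck, Left ABS modulator 2 fails, Lower proportioning valve lost, Master cylinder 2 stuck, Proportioning valve 2 faulted, Redundant master cylinder is down, Right bleed valve 2 trips, Right reservoir 2 degraded, Secondary bleed valve trips, Standby pad sensor faulted, Upper wheel cylinder 2 degraded}; {#2 ABS modulator is inoperative, Brake line 2 malfunctions, C brake line lost, C caliper 2 fails, Emergency booster 2 is inoperative, Forward caliper stuck, Left ABS modulator 2 fails, Lower proportioning valve lost, Master cylinder 2 stuck, Proportioning valve 2 faulted, Right bleed valve 2 trips, Right reservoir 2 degraded, Secondary bleed valve trips, Standby pad sensor faulted, Upper wheel cylinder 2 degraded, Wheel cylinder faulted}; {#2 ABS modulator is inoperative, Brake line 2 malfunctions, C brake line lost, C caliper 2 fails, Emergency booster 2 is inoperative, Forward caliper stuck, Left ABS modulator 2 fails, Lower proportioning valve lost, Master cylinder 2 stuck, Proportioning valve 2 faulted, Right bleed valve 2 trips, Right reservoir 2 degraded, Secondary bleed valve trips, South booster is inoperative, Standby pad sensor faulted, Upper wheel cylinder 2 degraded}; {#2 ABS modulator is inoperative, Brake line 2 malfunctions, C brake line lost, C caliper 2 fails, Emergency booster 2 is inoperative, Forward caliper stuck, Left ABS modulator 2 fails, Lower proportioning valve lost, Master cylinder 2 stuck, Pad sensor 2 is down, Proportioning valve 2 faulted, Right bleed valve 2 trips, Right reservoir 2 degraded, Secondary bleed valve trips, Standby pad sensor faulted, Upper wheel cylinder 2 degraded}.

5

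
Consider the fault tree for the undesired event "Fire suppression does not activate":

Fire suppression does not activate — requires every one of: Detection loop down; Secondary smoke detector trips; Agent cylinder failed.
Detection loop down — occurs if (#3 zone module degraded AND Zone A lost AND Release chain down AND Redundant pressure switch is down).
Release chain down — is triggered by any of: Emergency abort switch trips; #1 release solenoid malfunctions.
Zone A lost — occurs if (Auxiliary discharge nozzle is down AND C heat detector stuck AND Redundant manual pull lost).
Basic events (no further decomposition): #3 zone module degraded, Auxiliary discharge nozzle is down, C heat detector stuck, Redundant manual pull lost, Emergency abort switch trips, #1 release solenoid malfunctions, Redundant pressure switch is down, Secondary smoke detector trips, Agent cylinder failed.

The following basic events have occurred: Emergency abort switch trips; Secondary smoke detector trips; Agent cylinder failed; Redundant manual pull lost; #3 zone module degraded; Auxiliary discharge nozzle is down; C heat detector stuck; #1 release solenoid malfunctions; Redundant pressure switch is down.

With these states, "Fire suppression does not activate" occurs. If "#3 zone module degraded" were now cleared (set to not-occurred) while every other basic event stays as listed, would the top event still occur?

No

Counterfactual: set "#3 zone module degraded" to not occurred.
Zone A lost [AND]: Auxiliary discharge nozzle is down=occurs, C heat detector stuck=occurs, Redundant manual pull lost=occurs → all inputs occur → occurs.
Release chain down [OR]: Emergency abort switch trips=occurs, #1 release solenoid malfunctions=occurs → at least one input occurs → occurs.
Detection loop down [AND]: #3 zone module degraded=not, Zone A lost=occurs, Release chain down=occurs, Redundant pressure switch is down=occurs → not all inputs occur → does not occur.
Fire suppression does not activate [AND]: Detection loop down=not, Secondary smoke detector trips=occurs, Agent cylinder failed=occurs → not all inputs occur → does not occur.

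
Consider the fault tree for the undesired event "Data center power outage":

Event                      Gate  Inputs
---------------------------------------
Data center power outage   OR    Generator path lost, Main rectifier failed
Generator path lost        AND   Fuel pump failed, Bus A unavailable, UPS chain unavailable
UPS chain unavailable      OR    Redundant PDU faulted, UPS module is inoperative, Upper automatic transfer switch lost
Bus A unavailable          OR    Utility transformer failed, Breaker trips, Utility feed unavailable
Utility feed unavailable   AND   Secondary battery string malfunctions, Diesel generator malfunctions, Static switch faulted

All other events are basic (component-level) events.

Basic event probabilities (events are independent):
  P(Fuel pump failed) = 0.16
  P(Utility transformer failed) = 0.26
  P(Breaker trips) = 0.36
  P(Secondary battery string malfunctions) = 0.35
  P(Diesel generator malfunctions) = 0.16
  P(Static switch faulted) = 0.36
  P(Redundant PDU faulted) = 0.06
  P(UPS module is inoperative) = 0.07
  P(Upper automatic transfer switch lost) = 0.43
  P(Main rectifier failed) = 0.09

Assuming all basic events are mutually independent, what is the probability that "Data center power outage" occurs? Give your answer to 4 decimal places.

0.1292

P(Utility feed unavailable) [AND] = 0.35 × 0.16 × 0.36 = 0.020160
P(Bus A unavailable) [OR] = 1 − (1−0.26) × (1−0.36) × (1−0.020160) = 0.535948
P(UPS chain unavailable) [OR] = 1 − (1−0.06) × (1−0.07) × (1−0.43) = 0.501706
P(Generator path lost) [AND] = 0.16 × 0.535948 × 0.501706 = 0.043022
P(Data center power outage) [OR] = 1 − (1−0.043022) × (1−0.09) = 0.129150
Rounded to 4 decimal places: P(Data center power outage) ≈ 0.1292.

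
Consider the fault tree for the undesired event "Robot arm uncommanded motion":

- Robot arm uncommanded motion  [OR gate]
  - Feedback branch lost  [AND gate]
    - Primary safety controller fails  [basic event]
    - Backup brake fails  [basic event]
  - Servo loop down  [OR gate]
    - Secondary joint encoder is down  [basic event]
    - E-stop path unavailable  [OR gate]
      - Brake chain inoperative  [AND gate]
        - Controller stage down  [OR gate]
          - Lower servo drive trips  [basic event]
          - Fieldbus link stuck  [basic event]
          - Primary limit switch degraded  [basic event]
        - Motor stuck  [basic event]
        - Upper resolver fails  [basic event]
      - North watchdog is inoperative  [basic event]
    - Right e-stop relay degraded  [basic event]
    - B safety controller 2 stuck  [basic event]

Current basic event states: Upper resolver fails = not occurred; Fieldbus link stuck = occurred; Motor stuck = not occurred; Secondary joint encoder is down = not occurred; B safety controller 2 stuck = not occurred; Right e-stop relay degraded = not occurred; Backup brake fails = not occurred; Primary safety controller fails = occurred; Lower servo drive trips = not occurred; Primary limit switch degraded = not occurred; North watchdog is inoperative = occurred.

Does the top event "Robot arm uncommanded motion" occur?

Yes

Feedback branch lost [AND]: Primary safety controller fails=occurs, Backup brake fails=not → not all inputs occur → does not occur.
Controller stage down [OR]: Lower servo drive trips=not, Fieldbus link stuck=occurs, Primary limit switch degraded=not → at least one input occurs → occurs.
Brake chain inoperative [AND]: Controller stage down=occurs, Motor stuck=not, Upper resolver fails=not → not all inputs occur → does not occur.
E-stop path unavailable [OR]: Brake chain inoperative=not, North watchdog is inoperative=occurs → at least one input occurs → occurs.
Servo loop down [OR]: Secondary joint encoder is down=not, E-stop path unavailable=occurs, Right e-stop relay degraded=not, B safety controller 2 stuck=not → at least one input occurs → occurs.
Robot arm uncommanded motion [OR]: Feedback branch lost=not, Servo loop down=occurs → at least one input occurs → occurs.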